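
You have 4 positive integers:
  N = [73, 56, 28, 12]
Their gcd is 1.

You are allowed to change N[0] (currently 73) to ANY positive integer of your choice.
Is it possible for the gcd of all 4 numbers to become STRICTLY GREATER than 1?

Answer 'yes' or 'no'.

Answer: yes

Derivation:
Current gcd = 1
gcd of all OTHER numbers (without N[0]=73): gcd([56, 28, 12]) = 4
The new gcd after any change is gcd(4, new_value).
This can be at most 4.
Since 4 > old gcd 1, the gcd CAN increase (e.g., set N[0] = 4).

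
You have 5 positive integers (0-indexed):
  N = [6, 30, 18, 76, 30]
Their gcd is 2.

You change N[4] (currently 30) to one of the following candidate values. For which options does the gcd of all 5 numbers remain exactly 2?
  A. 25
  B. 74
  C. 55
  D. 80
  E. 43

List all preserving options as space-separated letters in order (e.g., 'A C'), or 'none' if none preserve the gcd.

Old gcd = 2; gcd of others (without N[4]) = 2
New gcd for candidate v: gcd(2, v). Preserves old gcd iff gcd(2, v) = 2.
  Option A: v=25, gcd(2,25)=1 -> changes
  Option B: v=74, gcd(2,74)=2 -> preserves
  Option C: v=55, gcd(2,55)=1 -> changes
  Option D: v=80, gcd(2,80)=2 -> preserves
  Option E: v=43, gcd(2,43)=1 -> changes

Answer: B D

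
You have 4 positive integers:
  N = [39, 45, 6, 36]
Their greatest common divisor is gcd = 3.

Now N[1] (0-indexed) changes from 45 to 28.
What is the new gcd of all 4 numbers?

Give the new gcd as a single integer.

Numbers: [39, 45, 6, 36], gcd = 3
Change: index 1, 45 -> 28
gcd of the OTHER numbers (without index 1): gcd([39, 6, 36]) = 3
New gcd = gcd(g_others, new_val) = gcd(3, 28) = 1

Answer: 1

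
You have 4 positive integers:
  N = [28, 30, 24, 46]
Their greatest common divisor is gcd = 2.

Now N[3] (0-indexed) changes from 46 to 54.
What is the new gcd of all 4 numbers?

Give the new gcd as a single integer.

Numbers: [28, 30, 24, 46], gcd = 2
Change: index 3, 46 -> 54
gcd of the OTHER numbers (without index 3): gcd([28, 30, 24]) = 2
New gcd = gcd(g_others, new_val) = gcd(2, 54) = 2

Answer: 2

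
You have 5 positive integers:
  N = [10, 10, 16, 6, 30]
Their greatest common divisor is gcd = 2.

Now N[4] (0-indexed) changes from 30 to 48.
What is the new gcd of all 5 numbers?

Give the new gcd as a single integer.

Numbers: [10, 10, 16, 6, 30], gcd = 2
Change: index 4, 30 -> 48
gcd of the OTHER numbers (without index 4): gcd([10, 10, 16, 6]) = 2
New gcd = gcd(g_others, new_val) = gcd(2, 48) = 2

Answer: 2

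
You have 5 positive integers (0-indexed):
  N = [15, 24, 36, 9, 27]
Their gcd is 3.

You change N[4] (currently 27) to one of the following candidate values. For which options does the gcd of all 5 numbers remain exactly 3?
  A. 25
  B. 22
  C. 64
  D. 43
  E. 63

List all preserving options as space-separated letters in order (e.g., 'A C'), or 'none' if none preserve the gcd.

Answer: E

Derivation:
Old gcd = 3; gcd of others (without N[4]) = 3
New gcd for candidate v: gcd(3, v). Preserves old gcd iff gcd(3, v) = 3.
  Option A: v=25, gcd(3,25)=1 -> changes
  Option B: v=22, gcd(3,22)=1 -> changes
  Option C: v=64, gcd(3,64)=1 -> changes
  Option D: v=43, gcd(3,43)=1 -> changes
  Option E: v=63, gcd(3,63)=3 -> preserves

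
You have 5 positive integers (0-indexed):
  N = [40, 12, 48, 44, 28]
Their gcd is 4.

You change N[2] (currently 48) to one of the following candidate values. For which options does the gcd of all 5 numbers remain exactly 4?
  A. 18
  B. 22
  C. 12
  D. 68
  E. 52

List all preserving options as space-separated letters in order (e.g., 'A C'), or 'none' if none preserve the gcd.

Answer: C D E

Derivation:
Old gcd = 4; gcd of others (without N[2]) = 4
New gcd for candidate v: gcd(4, v). Preserves old gcd iff gcd(4, v) = 4.
  Option A: v=18, gcd(4,18)=2 -> changes
  Option B: v=22, gcd(4,22)=2 -> changes
  Option C: v=12, gcd(4,12)=4 -> preserves
  Option D: v=68, gcd(4,68)=4 -> preserves
  Option E: v=52, gcd(4,52)=4 -> preserves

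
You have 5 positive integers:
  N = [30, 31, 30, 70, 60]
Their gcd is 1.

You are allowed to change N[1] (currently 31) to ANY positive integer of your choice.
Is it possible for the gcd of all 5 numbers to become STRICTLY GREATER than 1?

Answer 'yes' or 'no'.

Answer: yes

Derivation:
Current gcd = 1
gcd of all OTHER numbers (without N[1]=31): gcd([30, 30, 70, 60]) = 10
The new gcd after any change is gcd(10, new_value).
This can be at most 10.
Since 10 > old gcd 1, the gcd CAN increase (e.g., set N[1] = 10).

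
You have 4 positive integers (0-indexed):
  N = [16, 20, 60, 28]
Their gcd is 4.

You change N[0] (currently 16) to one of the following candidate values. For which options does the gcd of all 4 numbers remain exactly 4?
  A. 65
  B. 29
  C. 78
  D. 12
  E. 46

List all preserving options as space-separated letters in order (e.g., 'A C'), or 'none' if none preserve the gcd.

Old gcd = 4; gcd of others (without N[0]) = 4
New gcd for candidate v: gcd(4, v). Preserves old gcd iff gcd(4, v) = 4.
  Option A: v=65, gcd(4,65)=1 -> changes
  Option B: v=29, gcd(4,29)=1 -> changes
  Option C: v=78, gcd(4,78)=2 -> changes
  Option D: v=12, gcd(4,12)=4 -> preserves
  Option E: v=46, gcd(4,46)=2 -> changes

Answer: D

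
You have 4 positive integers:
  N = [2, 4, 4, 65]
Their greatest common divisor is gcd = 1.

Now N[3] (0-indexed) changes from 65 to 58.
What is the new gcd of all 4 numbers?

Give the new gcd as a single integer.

Numbers: [2, 4, 4, 65], gcd = 1
Change: index 3, 65 -> 58
gcd of the OTHER numbers (without index 3): gcd([2, 4, 4]) = 2
New gcd = gcd(g_others, new_val) = gcd(2, 58) = 2

Answer: 2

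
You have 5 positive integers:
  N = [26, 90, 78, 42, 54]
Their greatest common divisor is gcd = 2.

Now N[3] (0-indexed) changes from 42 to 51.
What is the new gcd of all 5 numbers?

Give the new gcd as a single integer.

Answer: 1

Derivation:
Numbers: [26, 90, 78, 42, 54], gcd = 2
Change: index 3, 42 -> 51
gcd of the OTHER numbers (without index 3): gcd([26, 90, 78, 54]) = 2
New gcd = gcd(g_others, new_val) = gcd(2, 51) = 1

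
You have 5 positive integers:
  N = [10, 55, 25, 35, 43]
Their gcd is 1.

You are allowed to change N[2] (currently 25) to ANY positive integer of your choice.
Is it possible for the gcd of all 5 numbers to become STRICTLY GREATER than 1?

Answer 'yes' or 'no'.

Current gcd = 1
gcd of all OTHER numbers (without N[2]=25): gcd([10, 55, 35, 43]) = 1
The new gcd after any change is gcd(1, new_value).
This can be at most 1.
Since 1 = old gcd 1, the gcd can only stay the same or decrease.

Answer: no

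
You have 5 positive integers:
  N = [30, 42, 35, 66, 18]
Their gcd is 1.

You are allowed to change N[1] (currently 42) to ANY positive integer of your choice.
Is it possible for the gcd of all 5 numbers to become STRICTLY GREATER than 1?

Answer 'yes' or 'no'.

Current gcd = 1
gcd of all OTHER numbers (without N[1]=42): gcd([30, 35, 66, 18]) = 1
The new gcd after any change is gcd(1, new_value).
This can be at most 1.
Since 1 = old gcd 1, the gcd can only stay the same or decrease.

Answer: no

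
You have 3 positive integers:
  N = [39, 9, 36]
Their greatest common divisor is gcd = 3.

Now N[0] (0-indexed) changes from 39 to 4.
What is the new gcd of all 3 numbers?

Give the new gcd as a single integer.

Answer: 1

Derivation:
Numbers: [39, 9, 36], gcd = 3
Change: index 0, 39 -> 4
gcd of the OTHER numbers (without index 0): gcd([9, 36]) = 9
New gcd = gcd(g_others, new_val) = gcd(9, 4) = 1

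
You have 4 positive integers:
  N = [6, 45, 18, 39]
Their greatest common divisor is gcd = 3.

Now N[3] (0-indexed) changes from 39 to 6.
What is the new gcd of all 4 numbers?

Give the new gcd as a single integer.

Numbers: [6, 45, 18, 39], gcd = 3
Change: index 3, 39 -> 6
gcd of the OTHER numbers (without index 3): gcd([6, 45, 18]) = 3
New gcd = gcd(g_others, new_val) = gcd(3, 6) = 3

Answer: 3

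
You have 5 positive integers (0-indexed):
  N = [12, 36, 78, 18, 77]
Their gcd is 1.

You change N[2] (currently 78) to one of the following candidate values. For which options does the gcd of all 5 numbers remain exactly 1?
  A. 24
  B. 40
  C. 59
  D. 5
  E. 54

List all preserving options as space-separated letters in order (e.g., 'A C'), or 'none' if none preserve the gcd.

Answer: A B C D E

Derivation:
Old gcd = 1; gcd of others (without N[2]) = 1
New gcd for candidate v: gcd(1, v). Preserves old gcd iff gcd(1, v) = 1.
  Option A: v=24, gcd(1,24)=1 -> preserves
  Option B: v=40, gcd(1,40)=1 -> preserves
  Option C: v=59, gcd(1,59)=1 -> preserves
  Option D: v=5, gcd(1,5)=1 -> preserves
  Option E: v=54, gcd(1,54)=1 -> preserves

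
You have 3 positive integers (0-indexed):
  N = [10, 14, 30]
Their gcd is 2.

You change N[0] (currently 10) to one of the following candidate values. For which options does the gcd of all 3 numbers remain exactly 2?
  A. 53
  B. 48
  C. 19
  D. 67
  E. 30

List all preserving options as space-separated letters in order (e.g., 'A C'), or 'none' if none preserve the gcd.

Old gcd = 2; gcd of others (without N[0]) = 2
New gcd for candidate v: gcd(2, v). Preserves old gcd iff gcd(2, v) = 2.
  Option A: v=53, gcd(2,53)=1 -> changes
  Option B: v=48, gcd(2,48)=2 -> preserves
  Option C: v=19, gcd(2,19)=1 -> changes
  Option D: v=67, gcd(2,67)=1 -> changes
  Option E: v=30, gcd(2,30)=2 -> preserves

Answer: B E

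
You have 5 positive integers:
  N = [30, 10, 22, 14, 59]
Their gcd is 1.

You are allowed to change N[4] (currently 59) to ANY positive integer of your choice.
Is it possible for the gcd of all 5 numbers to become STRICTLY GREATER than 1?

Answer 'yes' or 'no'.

Current gcd = 1
gcd of all OTHER numbers (without N[4]=59): gcd([30, 10, 22, 14]) = 2
The new gcd after any change is gcd(2, new_value).
This can be at most 2.
Since 2 > old gcd 1, the gcd CAN increase (e.g., set N[4] = 2).

Answer: yes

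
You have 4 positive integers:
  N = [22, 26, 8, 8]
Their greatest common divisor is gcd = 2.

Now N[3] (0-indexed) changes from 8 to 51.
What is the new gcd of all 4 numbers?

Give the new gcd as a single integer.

Answer: 1

Derivation:
Numbers: [22, 26, 8, 8], gcd = 2
Change: index 3, 8 -> 51
gcd of the OTHER numbers (without index 3): gcd([22, 26, 8]) = 2
New gcd = gcd(g_others, new_val) = gcd(2, 51) = 1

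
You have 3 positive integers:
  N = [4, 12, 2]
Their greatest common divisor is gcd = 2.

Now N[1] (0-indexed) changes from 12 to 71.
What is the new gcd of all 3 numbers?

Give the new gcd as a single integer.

Numbers: [4, 12, 2], gcd = 2
Change: index 1, 12 -> 71
gcd of the OTHER numbers (without index 1): gcd([4, 2]) = 2
New gcd = gcd(g_others, new_val) = gcd(2, 71) = 1

Answer: 1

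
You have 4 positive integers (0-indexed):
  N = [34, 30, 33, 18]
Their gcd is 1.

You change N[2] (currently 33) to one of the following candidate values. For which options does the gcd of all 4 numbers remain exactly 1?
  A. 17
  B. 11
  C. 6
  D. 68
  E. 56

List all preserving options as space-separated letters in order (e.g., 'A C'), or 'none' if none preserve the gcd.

Old gcd = 1; gcd of others (without N[2]) = 2
New gcd for candidate v: gcd(2, v). Preserves old gcd iff gcd(2, v) = 1.
  Option A: v=17, gcd(2,17)=1 -> preserves
  Option B: v=11, gcd(2,11)=1 -> preserves
  Option C: v=6, gcd(2,6)=2 -> changes
  Option D: v=68, gcd(2,68)=2 -> changes
  Option E: v=56, gcd(2,56)=2 -> changes

Answer: A B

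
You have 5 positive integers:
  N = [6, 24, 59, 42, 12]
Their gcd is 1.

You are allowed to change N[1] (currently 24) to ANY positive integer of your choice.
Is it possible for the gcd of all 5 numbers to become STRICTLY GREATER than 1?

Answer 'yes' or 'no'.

Current gcd = 1
gcd of all OTHER numbers (without N[1]=24): gcd([6, 59, 42, 12]) = 1
The new gcd after any change is gcd(1, new_value).
This can be at most 1.
Since 1 = old gcd 1, the gcd can only stay the same or decrease.

Answer: no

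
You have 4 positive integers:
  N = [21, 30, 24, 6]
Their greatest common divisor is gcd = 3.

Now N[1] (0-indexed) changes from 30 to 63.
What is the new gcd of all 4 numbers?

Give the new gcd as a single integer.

Numbers: [21, 30, 24, 6], gcd = 3
Change: index 1, 30 -> 63
gcd of the OTHER numbers (without index 1): gcd([21, 24, 6]) = 3
New gcd = gcd(g_others, new_val) = gcd(3, 63) = 3

Answer: 3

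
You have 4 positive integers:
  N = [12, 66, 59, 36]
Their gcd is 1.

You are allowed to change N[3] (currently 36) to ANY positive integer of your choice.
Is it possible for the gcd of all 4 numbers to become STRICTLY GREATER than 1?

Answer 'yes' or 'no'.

Current gcd = 1
gcd of all OTHER numbers (without N[3]=36): gcd([12, 66, 59]) = 1
The new gcd after any change is gcd(1, new_value).
This can be at most 1.
Since 1 = old gcd 1, the gcd can only stay the same or decrease.

Answer: no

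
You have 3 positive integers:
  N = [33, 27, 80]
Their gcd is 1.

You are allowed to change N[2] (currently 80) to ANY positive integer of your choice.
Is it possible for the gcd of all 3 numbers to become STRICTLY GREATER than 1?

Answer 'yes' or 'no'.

Answer: yes

Derivation:
Current gcd = 1
gcd of all OTHER numbers (without N[2]=80): gcd([33, 27]) = 3
The new gcd after any change is gcd(3, new_value).
This can be at most 3.
Since 3 > old gcd 1, the gcd CAN increase (e.g., set N[2] = 3).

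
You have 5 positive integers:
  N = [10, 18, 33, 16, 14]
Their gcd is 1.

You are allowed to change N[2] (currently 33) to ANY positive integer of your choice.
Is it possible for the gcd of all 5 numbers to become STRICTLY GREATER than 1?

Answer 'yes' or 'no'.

Answer: yes

Derivation:
Current gcd = 1
gcd of all OTHER numbers (without N[2]=33): gcd([10, 18, 16, 14]) = 2
The new gcd after any change is gcd(2, new_value).
This can be at most 2.
Since 2 > old gcd 1, the gcd CAN increase (e.g., set N[2] = 2).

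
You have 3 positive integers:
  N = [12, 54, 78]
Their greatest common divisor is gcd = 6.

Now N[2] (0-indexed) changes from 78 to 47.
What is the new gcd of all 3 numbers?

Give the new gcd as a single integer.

Numbers: [12, 54, 78], gcd = 6
Change: index 2, 78 -> 47
gcd of the OTHER numbers (without index 2): gcd([12, 54]) = 6
New gcd = gcd(g_others, new_val) = gcd(6, 47) = 1

Answer: 1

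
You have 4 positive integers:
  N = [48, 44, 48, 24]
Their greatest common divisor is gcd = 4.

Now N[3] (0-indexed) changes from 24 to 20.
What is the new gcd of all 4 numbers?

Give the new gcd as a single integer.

Numbers: [48, 44, 48, 24], gcd = 4
Change: index 3, 24 -> 20
gcd of the OTHER numbers (without index 3): gcd([48, 44, 48]) = 4
New gcd = gcd(g_others, new_val) = gcd(4, 20) = 4

Answer: 4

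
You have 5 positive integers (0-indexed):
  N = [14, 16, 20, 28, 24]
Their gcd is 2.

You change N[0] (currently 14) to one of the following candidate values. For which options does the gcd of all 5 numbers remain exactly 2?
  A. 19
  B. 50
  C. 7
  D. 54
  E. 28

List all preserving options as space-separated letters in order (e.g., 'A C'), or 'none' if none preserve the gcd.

Old gcd = 2; gcd of others (without N[0]) = 4
New gcd for candidate v: gcd(4, v). Preserves old gcd iff gcd(4, v) = 2.
  Option A: v=19, gcd(4,19)=1 -> changes
  Option B: v=50, gcd(4,50)=2 -> preserves
  Option C: v=7, gcd(4,7)=1 -> changes
  Option D: v=54, gcd(4,54)=2 -> preserves
  Option E: v=28, gcd(4,28)=4 -> changes

Answer: B D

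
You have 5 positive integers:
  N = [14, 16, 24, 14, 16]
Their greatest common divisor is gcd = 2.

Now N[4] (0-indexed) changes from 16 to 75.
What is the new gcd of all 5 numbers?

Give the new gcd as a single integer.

Numbers: [14, 16, 24, 14, 16], gcd = 2
Change: index 4, 16 -> 75
gcd of the OTHER numbers (without index 4): gcd([14, 16, 24, 14]) = 2
New gcd = gcd(g_others, new_val) = gcd(2, 75) = 1

Answer: 1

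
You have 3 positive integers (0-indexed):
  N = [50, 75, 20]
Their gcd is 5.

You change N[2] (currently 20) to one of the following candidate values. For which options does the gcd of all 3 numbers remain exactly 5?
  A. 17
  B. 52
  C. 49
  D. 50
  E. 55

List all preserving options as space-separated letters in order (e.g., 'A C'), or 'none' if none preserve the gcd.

Old gcd = 5; gcd of others (without N[2]) = 25
New gcd for candidate v: gcd(25, v). Preserves old gcd iff gcd(25, v) = 5.
  Option A: v=17, gcd(25,17)=1 -> changes
  Option B: v=52, gcd(25,52)=1 -> changes
  Option C: v=49, gcd(25,49)=1 -> changes
  Option D: v=50, gcd(25,50)=25 -> changes
  Option E: v=55, gcd(25,55)=5 -> preserves

Answer: E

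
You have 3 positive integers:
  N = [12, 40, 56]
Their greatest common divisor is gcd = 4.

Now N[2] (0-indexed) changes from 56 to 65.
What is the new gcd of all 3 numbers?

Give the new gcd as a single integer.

Answer: 1

Derivation:
Numbers: [12, 40, 56], gcd = 4
Change: index 2, 56 -> 65
gcd of the OTHER numbers (without index 2): gcd([12, 40]) = 4
New gcd = gcd(g_others, new_val) = gcd(4, 65) = 1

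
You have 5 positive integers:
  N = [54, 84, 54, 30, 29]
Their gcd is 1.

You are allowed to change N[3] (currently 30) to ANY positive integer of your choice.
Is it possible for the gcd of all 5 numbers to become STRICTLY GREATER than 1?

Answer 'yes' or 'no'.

Answer: no

Derivation:
Current gcd = 1
gcd of all OTHER numbers (without N[3]=30): gcd([54, 84, 54, 29]) = 1
The new gcd after any change is gcd(1, new_value).
This can be at most 1.
Since 1 = old gcd 1, the gcd can only stay the same or decrease.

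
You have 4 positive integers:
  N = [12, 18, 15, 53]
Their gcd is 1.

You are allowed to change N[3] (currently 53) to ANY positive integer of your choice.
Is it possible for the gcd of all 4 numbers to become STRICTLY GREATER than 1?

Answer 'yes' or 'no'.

Current gcd = 1
gcd of all OTHER numbers (without N[3]=53): gcd([12, 18, 15]) = 3
The new gcd after any change is gcd(3, new_value).
This can be at most 3.
Since 3 > old gcd 1, the gcd CAN increase (e.g., set N[3] = 3).

Answer: yes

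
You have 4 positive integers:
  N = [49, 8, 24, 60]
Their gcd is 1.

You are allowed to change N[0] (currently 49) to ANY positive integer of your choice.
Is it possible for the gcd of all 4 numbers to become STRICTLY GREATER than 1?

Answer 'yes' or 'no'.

Answer: yes

Derivation:
Current gcd = 1
gcd of all OTHER numbers (without N[0]=49): gcd([8, 24, 60]) = 4
The new gcd after any change is gcd(4, new_value).
This can be at most 4.
Since 4 > old gcd 1, the gcd CAN increase (e.g., set N[0] = 4).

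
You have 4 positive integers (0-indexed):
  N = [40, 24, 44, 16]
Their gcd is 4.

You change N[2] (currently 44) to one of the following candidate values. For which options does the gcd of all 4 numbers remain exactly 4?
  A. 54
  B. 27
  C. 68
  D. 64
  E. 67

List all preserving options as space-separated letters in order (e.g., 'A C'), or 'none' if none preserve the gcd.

Answer: C

Derivation:
Old gcd = 4; gcd of others (without N[2]) = 8
New gcd for candidate v: gcd(8, v). Preserves old gcd iff gcd(8, v) = 4.
  Option A: v=54, gcd(8,54)=2 -> changes
  Option B: v=27, gcd(8,27)=1 -> changes
  Option C: v=68, gcd(8,68)=4 -> preserves
  Option D: v=64, gcd(8,64)=8 -> changes
  Option E: v=67, gcd(8,67)=1 -> changes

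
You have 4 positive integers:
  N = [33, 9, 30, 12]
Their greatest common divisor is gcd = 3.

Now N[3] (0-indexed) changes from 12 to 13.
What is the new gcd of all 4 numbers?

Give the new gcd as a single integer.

Answer: 1

Derivation:
Numbers: [33, 9, 30, 12], gcd = 3
Change: index 3, 12 -> 13
gcd of the OTHER numbers (without index 3): gcd([33, 9, 30]) = 3
New gcd = gcd(g_others, new_val) = gcd(3, 13) = 1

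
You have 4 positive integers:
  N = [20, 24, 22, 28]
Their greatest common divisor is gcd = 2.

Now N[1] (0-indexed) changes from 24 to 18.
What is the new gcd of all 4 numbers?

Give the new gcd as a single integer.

Answer: 2

Derivation:
Numbers: [20, 24, 22, 28], gcd = 2
Change: index 1, 24 -> 18
gcd of the OTHER numbers (without index 1): gcd([20, 22, 28]) = 2
New gcd = gcd(g_others, new_val) = gcd(2, 18) = 2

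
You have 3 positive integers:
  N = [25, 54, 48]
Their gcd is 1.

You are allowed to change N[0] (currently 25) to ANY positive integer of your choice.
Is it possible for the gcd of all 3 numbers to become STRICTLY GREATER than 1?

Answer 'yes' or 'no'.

Answer: yes

Derivation:
Current gcd = 1
gcd of all OTHER numbers (without N[0]=25): gcd([54, 48]) = 6
The new gcd after any change is gcd(6, new_value).
This can be at most 6.
Since 6 > old gcd 1, the gcd CAN increase (e.g., set N[0] = 6).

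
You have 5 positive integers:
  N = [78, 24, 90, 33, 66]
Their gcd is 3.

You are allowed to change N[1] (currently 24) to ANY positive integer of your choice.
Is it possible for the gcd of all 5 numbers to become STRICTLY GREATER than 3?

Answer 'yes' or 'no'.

Current gcd = 3
gcd of all OTHER numbers (without N[1]=24): gcd([78, 90, 33, 66]) = 3
The new gcd after any change is gcd(3, new_value).
This can be at most 3.
Since 3 = old gcd 3, the gcd can only stay the same or decrease.

Answer: no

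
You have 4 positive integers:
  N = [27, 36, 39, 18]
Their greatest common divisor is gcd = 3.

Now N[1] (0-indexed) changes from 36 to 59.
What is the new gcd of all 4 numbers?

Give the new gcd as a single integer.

Numbers: [27, 36, 39, 18], gcd = 3
Change: index 1, 36 -> 59
gcd of the OTHER numbers (without index 1): gcd([27, 39, 18]) = 3
New gcd = gcd(g_others, new_val) = gcd(3, 59) = 1

Answer: 1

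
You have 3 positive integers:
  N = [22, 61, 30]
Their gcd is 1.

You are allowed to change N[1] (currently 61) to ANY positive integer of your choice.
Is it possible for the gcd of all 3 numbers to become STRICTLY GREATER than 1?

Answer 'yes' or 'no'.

Answer: yes

Derivation:
Current gcd = 1
gcd of all OTHER numbers (without N[1]=61): gcd([22, 30]) = 2
The new gcd after any change is gcd(2, new_value).
This can be at most 2.
Since 2 > old gcd 1, the gcd CAN increase (e.g., set N[1] = 2).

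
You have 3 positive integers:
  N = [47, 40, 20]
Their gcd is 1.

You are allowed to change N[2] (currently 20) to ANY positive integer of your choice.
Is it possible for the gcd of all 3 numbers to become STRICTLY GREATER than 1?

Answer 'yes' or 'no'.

Current gcd = 1
gcd of all OTHER numbers (without N[2]=20): gcd([47, 40]) = 1
The new gcd after any change is gcd(1, new_value).
This can be at most 1.
Since 1 = old gcd 1, the gcd can only stay the same or decrease.

Answer: no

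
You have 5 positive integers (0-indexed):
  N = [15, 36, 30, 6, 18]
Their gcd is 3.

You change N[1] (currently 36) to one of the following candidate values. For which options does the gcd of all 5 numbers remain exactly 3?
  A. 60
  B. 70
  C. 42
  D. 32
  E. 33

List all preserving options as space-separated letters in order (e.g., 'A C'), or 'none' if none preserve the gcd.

Old gcd = 3; gcd of others (without N[1]) = 3
New gcd for candidate v: gcd(3, v). Preserves old gcd iff gcd(3, v) = 3.
  Option A: v=60, gcd(3,60)=3 -> preserves
  Option B: v=70, gcd(3,70)=1 -> changes
  Option C: v=42, gcd(3,42)=3 -> preserves
  Option D: v=32, gcd(3,32)=1 -> changes
  Option E: v=33, gcd(3,33)=3 -> preserves

Answer: A C E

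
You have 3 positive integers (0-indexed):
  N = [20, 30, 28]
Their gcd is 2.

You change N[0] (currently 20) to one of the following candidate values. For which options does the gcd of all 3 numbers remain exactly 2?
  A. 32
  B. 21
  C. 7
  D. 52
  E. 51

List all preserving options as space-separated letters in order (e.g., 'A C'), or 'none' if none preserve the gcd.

Old gcd = 2; gcd of others (without N[0]) = 2
New gcd for candidate v: gcd(2, v). Preserves old gcd iff gcd(2, v) = 2.
  Option A: v=32, gcd(2,32)=2 -> preserves
  Option B: v=21, gcd(2,21)=1 -> changes
  Option C: v=7, gcd(2,7)=1 -> changes
  Option D: v=52, gcd(2,52)=2 -> preserves
  Option E: v=51, gcd(2,51)=1 -> changes

Answer: A D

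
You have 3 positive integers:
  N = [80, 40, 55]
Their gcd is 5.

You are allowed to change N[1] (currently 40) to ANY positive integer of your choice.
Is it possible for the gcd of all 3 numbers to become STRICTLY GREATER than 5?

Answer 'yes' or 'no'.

Answer: no

Derivation:
Current gcd = 5
gcd of all OTHER numbers (without N[1]=40): gcd([80, 55]) = 5
The new gcd after any change is gcd(5, new_value).
This can be at most 5.
Since 5 = old gcd 5, the gcd can only stay the same or decrease.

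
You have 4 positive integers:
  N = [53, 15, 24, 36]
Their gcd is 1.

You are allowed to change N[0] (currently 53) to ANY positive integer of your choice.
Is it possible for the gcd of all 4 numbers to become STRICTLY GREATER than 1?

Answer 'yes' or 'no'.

Answer: yes

Derivation:
Current gcd = 1
gcd of all OTHER numbers (without N[0]=53): gcd([15, 24, 36]) = 3
The new gcd after any change is gcd(3, new_value).
This can be at most 3.
Since 3 > old gcd 1, the gcd CAN increase (e.g., set N[0] = 3).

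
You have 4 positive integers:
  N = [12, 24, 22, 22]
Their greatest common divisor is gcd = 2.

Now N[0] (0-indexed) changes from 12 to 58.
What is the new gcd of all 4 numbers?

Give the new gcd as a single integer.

Answer: 2

Derivation:
Numbers: [12, 24, 22, 22], gcd = 2
Change: index 0, 12 -> 58
gcd of the OTHER numbers (without index 0): gcd([24, 22, 22]) = 2
New gcd = gcd(g_others, new_val) = gcd(2, 58) = 2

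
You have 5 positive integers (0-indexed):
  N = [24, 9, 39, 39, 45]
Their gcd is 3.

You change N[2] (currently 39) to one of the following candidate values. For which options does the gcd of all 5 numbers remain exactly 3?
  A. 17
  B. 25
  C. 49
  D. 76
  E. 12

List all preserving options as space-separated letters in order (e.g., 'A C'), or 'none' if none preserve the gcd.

Old gcd = 3; gcd of others (without N[2]) = 3
New gcd for candidate v: gcd(3, v). Preserves old gcd iff gcd(3, v) = 3.
  Option A: v=17, gcd(3,17)=1 -> changes
  Option B: v=25, gcd(3,25)=1 -> changes
  Option C: v=49, gcd(3,49)=1 -> changes
  Option D: v=76, gcd(3,76)=1 -> changes
  Option E: v=12, gcd(3,12)=3 -> preserves

Answer: E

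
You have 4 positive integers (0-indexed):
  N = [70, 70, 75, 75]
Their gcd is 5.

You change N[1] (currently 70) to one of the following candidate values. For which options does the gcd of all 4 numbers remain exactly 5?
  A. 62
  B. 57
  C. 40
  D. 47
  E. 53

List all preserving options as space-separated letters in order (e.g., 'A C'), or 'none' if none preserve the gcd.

Old gcd = 5; gcd of others (without N[1]) = 5
New gcd for candidate v: gcd(5, v). Preserves old gcd iff gcd(5, v) = 5.
  Option A: v=62, gcd(5,62)=1 -> changes
  Option B: v=57, gcd(5,57)=1 -> changes
  Option C: v=40, gcd(5,40)=5 -> preserves
  Option D: v=47, gcd(5,47)=1 -> changes
  Option E: v=53, gcd(5,53)=1 -> changes

Answer: C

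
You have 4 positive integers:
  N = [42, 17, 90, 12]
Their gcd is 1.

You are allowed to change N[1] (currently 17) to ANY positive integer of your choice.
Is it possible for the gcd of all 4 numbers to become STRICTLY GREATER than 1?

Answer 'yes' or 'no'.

Current gcd = 1
gcd of all OTHER numbers (without N[1]=17): gcd([42, 90, 12]) = 6
The new gcd after any change is gcd(6, new_value).
This can be at most 6.
Since 6 > old gcd 1, the gcd CAN increase (e.g., set N[1] = 6).

Answer: yes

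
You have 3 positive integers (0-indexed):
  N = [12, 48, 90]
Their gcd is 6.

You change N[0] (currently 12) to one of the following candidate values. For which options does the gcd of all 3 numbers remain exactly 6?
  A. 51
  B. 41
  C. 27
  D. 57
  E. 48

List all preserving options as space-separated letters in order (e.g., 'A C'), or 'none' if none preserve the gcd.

Old gcd = 6; gcd of others (without N[0]) = 6
New gcd for candidate v: gcd(6, v). Preserves old gcd iff gcd(6, v) = 6.
  Option A: v=51, gcd(6,51)=3 -> changes
  Option B: v=41, gcd(6,41)=1 -> changes
  Option C: v=27, gcd(6,27)=3 -> changes
  Option D: v=57, gcd(6,57)=3 -> changes
  Option E: v=48, gcd(6,48)=6 -> preserves

Answer: E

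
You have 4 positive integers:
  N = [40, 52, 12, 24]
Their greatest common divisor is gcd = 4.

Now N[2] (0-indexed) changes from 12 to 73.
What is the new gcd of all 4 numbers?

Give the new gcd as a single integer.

Answer: 1

Derivation:
Numbers: [40, 52, 12, 24], gcd = 4
Change: index 2, 12 -> 73
gcd of the OTHER numbers (without index 2): gcd([40, 52, 24]) = 4
New gcd = gcd(g_others, new_val) = gcd(4, 73) = 1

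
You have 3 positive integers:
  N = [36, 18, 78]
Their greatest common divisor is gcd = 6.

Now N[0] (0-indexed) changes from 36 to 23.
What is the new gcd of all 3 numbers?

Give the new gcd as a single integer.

Numbers: [36, 18, 78], gcd = 6
Change: index 0, 36 -> 23
gcd of the OTHER numbers (without index 0): gcd([18, 78]) = 6
New gcd = gcd(g_others, new_val) = gcd(6, 23) = 1

Answer: 1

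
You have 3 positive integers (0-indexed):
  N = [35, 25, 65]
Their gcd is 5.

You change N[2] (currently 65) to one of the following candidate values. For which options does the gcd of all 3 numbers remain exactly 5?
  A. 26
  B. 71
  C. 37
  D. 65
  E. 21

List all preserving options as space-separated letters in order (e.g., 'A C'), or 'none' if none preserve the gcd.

Answer: D

Derivation:
Old gcd = 5; gcd of others (without N[2]) = 5
New gcd for candidate v: gcd(5, v). Preserves old gcd iff gcd(5, v) = 5.
  Option A: v=26, gcd(5,26)=1 -> changes
  Option B: v=71, gcd(5,71)=1 -> changes
  Option C: v=37, gcd(5,37)=1 -> changes
  Option D: v=65, gcd(5,65)=5 -> preserves
  Option E: v=21, gcd(5,21)=1 -> changes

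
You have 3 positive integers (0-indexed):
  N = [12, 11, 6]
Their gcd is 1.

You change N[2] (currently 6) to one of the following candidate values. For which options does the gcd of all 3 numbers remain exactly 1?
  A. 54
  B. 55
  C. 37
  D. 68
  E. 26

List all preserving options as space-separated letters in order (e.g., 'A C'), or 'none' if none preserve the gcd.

Old gcd = 1; gcd of others (without N[2]) = 1
New gcd for candidate v: gcd(1, v). Preserves old gcd iff gcd(1, v) = 1.
  Option A: v=54, gcd(1,54)=1 -> preserves
  Option B: v=55, gcd(1,55)=1 -> preserves
  Option C: v=37, gcd(1,37)=1 -> preserves
  Option D: v=68, gcd(1,68)=1 -> preserves
  Option E: v=26, gcd(1,26)=1 -> preserves

Answer: A B C D E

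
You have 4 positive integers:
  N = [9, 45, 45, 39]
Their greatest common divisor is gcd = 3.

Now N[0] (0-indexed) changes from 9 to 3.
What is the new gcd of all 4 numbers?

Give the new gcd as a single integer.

Numbers: [9, 45, 45, 39], gcd = 3
Change: index 0, 9 -> 3
gcd of the OTHER numbers (without index 0): gcd([45, 45, 39]) = 3
New gcd = gcd(g_others, new_val) = gcd(3, 3) = 3

Answer: 3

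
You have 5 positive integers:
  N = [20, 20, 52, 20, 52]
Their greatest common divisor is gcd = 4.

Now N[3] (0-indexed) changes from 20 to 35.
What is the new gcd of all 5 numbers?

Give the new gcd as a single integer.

Numbers: [20, 20, 52, 20, 52], gcd = 4
Change: index 3, 20 -> 35
gcd of the OTHER numbers (without index 3): gcd([20, 20, 52, 52]) = 4
New gcd = gcd(g_others, new_val) = gcd(4, 35) = 1

Answer: 1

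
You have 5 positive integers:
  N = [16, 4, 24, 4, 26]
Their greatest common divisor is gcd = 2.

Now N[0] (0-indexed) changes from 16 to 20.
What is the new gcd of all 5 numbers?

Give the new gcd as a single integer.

Answer: 2

Derivation:
Numbers: [16, 4, 24, 4, 26], gcd = 2
Change: index 0, 16 -> 20
gcd of the OTHER numbers (without index 0): gcd([4, 24, 4, 26]) = 2
New gcd = gcd(g_others, new_val) = gcd(2, 20) = 2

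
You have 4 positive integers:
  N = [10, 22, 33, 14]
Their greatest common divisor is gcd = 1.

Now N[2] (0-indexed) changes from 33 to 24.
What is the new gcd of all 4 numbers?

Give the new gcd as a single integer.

Numbers: [10, 22, 33, 14], gcd = 1
Change: index 2, 33 -> 24
gcd of the OTHER numbers (without index 2): gcd([10, 22, 14]) = 2
New gcd = gcd(g_others, new_val) = gcd(2, 24) = 2

Answer: 2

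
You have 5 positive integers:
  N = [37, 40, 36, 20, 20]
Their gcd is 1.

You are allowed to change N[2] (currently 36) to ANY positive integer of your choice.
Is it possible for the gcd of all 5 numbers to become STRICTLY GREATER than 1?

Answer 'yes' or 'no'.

Answer: no

Derivation:
Current gcd = 1
gcd of all OTHER numbers (without N[2]=36): gcd([37, 40, 20, 20]) = 1
The new gcd after any change is gcd(1, new_value).
This can be at most 1.
Since 1 = old gcd 1, the gcd can only stay the same or decrease.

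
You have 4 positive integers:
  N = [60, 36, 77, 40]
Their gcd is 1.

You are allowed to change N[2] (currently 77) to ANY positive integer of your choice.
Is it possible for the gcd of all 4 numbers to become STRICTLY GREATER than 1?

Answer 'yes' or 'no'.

Answer: yes

Derivation:
Current gcd = 1
gcd of all OTHER numbers (without N[2]=77): gcd([60, 36, 40]) = 4
The new gcd after any change is gcd(4, new_value).
This can be at most 4.
Since 4 > old gcd 1, the gcd CAN increase (e.g., set N[2] = 4).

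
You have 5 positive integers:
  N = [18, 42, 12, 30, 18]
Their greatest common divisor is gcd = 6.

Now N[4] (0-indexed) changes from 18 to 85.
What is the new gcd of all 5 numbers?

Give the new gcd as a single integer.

Answer: 1

Derivation:
Numbers: [18, 42, 12, 30, 18], gcd = 6
Change: index 4, 18 -> 85
gcd of the OTHER numbers (without index 4): gcd([18, 42, 12, 30]) = 6
New gcd = gcd(g_others, new_val) = gcd(6, 85) = 1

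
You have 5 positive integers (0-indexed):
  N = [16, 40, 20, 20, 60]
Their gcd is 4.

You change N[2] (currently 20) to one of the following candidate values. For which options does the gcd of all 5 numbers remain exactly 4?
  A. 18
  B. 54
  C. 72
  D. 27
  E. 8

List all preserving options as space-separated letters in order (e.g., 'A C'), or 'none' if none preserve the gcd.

Old gcd = 4; gcd of others (without N[2]) = 4
New gcd for candidate v: gcd(4, v). Preserves old gcd iff gcd(4, v) = 4.
  Option A: v=18, gcd(4,18)=2 -> changes
  Option B: v=54, gcd(4,54)=2 -> changes
  Option C: v=72, gcd(4,72)=4 -> preserves
  Option D: v=27, gcd(4,27)=1 -> changes
  Option E: v=8, gcd(4,8)=4 -> preserves

Answer: C E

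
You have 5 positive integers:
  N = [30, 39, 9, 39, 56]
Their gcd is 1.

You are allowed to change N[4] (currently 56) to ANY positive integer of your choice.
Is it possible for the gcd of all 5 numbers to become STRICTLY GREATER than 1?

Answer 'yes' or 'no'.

Answer: yes

Derivation:
Current gcd = 1
gcd of all OTHER numbers (without N[4]=56): gcd([30, 39, 9, 39]) = 3
The new gcd after any change is gcd(3, new_value).
This can be at most 3.
Since 3 > old gcd 1, the gcd CAN increase (e.g., set N[4] = 3).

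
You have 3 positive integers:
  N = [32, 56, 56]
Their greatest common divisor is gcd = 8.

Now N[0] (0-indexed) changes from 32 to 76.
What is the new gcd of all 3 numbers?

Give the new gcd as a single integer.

Numbers: [32, 56, 56], gcd = 8
Change: index 0, 32 -> 76
gcd of the OTHER numbers (without index 0): gcd([56, 56]) = 56
New gcd = gcd(g_others, new_val) = gcd(56, 76) = 4

Answer: 4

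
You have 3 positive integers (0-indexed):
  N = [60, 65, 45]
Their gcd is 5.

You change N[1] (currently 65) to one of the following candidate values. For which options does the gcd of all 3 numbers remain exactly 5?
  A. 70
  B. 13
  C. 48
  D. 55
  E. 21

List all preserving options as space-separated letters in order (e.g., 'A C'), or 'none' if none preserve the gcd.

Answer: A D

Derivation:
Old gcd = 5; gcd of others (without N[1]) = 15
New gcd for candidate v: gcd(15, v). Preserves old gcd iff gcd(15, v) = 5.
  Option A: v=70, gcd(15,70)=5 -> preserves
  Option B: v=13, gcd(15,13)=1 -> changes
  Option C: v=48, gcd(15,48)=3 -> changes
  Option D: v=55, gcd(15,55)=5 -> preserves
  Option E: v=21, gcd(15,21)=3 -> changes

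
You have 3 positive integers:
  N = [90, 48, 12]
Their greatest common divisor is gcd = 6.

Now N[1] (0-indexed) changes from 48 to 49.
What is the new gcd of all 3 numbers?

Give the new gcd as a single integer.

Answer: 1

Derivation:
Numbers: [90, 48, 12], gcd = 6
Change: index 1, 48 -> 49
gcd of the OTHER numbers (without index 1): gcd([90, 12]) = 6
New gcd = gcd(g_others, new_val) = gcd(6, 49) = 1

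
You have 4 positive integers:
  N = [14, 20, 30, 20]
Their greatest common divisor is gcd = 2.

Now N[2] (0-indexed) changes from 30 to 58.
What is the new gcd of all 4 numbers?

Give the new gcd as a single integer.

Answer: 2

Derivation:
Numbers: [14, 20, 30, 20], gcd = 2
Change: index 2, 30 -> 58
gcd of the OTHER numbers (without index 2): gcd([14, 20, 20]) = 2
New gcd = gcd(g_others, new_val) = gcd(2, 58) = 2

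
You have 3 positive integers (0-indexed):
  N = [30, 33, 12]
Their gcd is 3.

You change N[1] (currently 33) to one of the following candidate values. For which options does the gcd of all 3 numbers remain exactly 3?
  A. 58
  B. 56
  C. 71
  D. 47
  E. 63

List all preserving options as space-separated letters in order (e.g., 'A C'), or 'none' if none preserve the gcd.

Answer: E

Derivation:
Old gcd = 3; gcd of others (without N[1]) = 6
New gcd for candidate v: gcd(6, v). Preserves old gcd iff gcd(6, v) = 3.
  Option A: v=58, gcd(6,58)=2 -> changes
  Option B: v=56, gcd(6,56)=2 -> changes
  Option C: v=71, gcd(6,71)=1 -> changes
  Option D: v=47, gcd(6,47)=1 -> changes
  Option E: v=63, gcd(6,63)=3 -> preserves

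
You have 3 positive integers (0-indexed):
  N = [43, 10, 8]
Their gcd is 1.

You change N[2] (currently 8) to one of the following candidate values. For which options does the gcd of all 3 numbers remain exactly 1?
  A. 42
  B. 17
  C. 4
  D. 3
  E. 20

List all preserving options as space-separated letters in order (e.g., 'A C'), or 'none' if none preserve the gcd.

Old gcd = 1; gcd of others (without N[2]) = 1
New gcd for candidate v: gcd(1, v). Preserves old gcd iff gcd(1, v) = 1.
  Option A: v=42, gcd(1,42)=1 -> preserves
  Option B: v=17, gcd(1,17)=1 -> preserves
  Option C: v=4, gcd(1,4)=1 -> preserves
  Option D: v=3, gcd(1,3)=1 -> preserves
  Option E: v=20, gcd(1,20)=1 -> preserves

Answer: A B C D E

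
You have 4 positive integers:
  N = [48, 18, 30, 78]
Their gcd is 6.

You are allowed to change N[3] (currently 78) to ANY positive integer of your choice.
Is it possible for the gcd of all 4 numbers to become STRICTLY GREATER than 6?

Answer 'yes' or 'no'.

Answer: no

Derivation:
Current gcd = 6
gcd of all OTHER numbers (without N[3]=78): gcd([48, 18, 30]) = 6
The new gcd after any change is gcd(6, new_value).
This can be at most 6.
Since 6 = old gcd 6, the gcd can only stay the same or decrease.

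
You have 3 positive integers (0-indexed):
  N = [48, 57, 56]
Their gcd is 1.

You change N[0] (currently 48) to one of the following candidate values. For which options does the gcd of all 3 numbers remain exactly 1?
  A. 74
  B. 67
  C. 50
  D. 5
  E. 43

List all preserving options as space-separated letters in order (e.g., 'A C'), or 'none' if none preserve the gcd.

Answer: A B C D E

Derivation:
Old gcd = 1; gcd of others (without N[0]) = 1
New gcd for candidate v: gcd(1, v). Preserves old gcd iff gcd(1, v) = 1.
  Option A: v=74, gcd(1,74)=1 -> preserves
  Option B: v=67, gcd(1,67)=1 -> preserves
  Option C: v=50, gcd(1,50)=1 -> preserves
  Option D: v=5, gcd(1,5)=1 -> preserves
  Option E: v=43, gcd(1,43)=1 -> preserves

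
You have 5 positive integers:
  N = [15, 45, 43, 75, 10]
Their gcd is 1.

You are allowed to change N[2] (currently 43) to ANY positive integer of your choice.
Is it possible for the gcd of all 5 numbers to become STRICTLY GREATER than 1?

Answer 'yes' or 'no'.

Answer: yes

Derivation:
Current gcd = 1
gcd of all OTHER numbers (without N[2]=43): gcd([15, 45, 75, 10]) = 5
The new gcd after any change is gcd(5, new_value).
This can be at most 5.
Since 5 > old gcd 1, the gcd CAN increase (e.g., set N[2] = 5).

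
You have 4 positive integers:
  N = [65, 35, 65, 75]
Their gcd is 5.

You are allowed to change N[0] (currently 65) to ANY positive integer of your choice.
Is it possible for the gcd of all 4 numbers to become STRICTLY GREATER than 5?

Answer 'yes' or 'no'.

Current gcd = 5
gcd of all OTHER numbers (without N[0]=65): gcd([35, 65, 75]) = 5
The new gcd after any change is gcd(5, new_value).
This can be at most 5.
Since 5 = old gcd 5, the gcd can only stay the same or decrease.

Answer: no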